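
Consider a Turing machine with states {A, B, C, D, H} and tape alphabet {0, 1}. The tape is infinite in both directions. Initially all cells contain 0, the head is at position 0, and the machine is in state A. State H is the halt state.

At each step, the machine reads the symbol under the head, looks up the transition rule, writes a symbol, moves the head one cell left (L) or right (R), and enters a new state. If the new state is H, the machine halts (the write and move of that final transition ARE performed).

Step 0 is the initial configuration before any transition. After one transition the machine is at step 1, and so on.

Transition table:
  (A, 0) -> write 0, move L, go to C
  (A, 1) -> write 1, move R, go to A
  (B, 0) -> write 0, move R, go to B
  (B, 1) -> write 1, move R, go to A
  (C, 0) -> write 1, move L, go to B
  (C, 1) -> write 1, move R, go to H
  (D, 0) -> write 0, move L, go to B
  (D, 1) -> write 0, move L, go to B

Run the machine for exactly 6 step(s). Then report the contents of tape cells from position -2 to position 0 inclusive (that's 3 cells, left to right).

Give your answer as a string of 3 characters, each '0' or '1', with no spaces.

Step 1: in state A at pos 0, read 0 -> (A,0)->write 0,move L,goto C. Now: state=C, head=-1, tape[-2..1]=0000 (head:  ^)
Step 2: in state C at pos -1, read 0 -> (C,0)->write 1,move L,goto B. Now: state=B, head=-2, tape[-3..1]=00100 (head:  ^)
Step 3: in state B at pos -2, read 0 -> (B,0)->write 0,move R,goto B. Now: state=B, head=-1, tape[-3..1]=00100 (head:   ^)
Step 4: in state B at pos -1, read 1 -> (B,1)->write 1,move R,goto A. Now: state=A, head=0, tape[-3..1]=00100 (head:    ^)
Step 5: in state A at pos 0, read 0 -> (A,0)->write 0,move L,goto C. Now: state=C, head=-1, tape[-3..1]=00100 (head:   ^)
Step 6: in state C at pos -1, read 1 -> (C,1)->write 1,move R,goto H. Now: state=H, head=0, tape[-3..1]=00100 (head:    ^)

Answer: 010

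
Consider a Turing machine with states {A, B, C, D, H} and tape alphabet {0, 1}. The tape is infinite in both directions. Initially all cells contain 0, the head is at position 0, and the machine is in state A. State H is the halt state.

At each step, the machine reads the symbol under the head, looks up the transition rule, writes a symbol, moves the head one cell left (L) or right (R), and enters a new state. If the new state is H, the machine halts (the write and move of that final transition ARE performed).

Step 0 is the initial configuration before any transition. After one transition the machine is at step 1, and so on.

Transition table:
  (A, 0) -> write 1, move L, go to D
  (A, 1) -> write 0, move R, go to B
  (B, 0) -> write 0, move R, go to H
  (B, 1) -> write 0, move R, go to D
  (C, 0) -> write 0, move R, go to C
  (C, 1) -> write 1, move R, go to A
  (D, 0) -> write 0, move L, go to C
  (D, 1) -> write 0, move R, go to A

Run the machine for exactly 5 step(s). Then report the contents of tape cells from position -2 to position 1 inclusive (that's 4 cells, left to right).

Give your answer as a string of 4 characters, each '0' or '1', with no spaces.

Answer: 0010

Derivation:
Step 1: in state A at pos 0, read 0 -> (A,0)->write 1,move L,goto D. Now: state=D, head=-1, tape[-2..1]=0010 (head:  ^)
Step 2: in state D at pos -1, read 0 -> (D,0)->write 0,move L,goto C. Now: state=C, head=-2, tape[-3..1]=00010 (head:  ^)
Step 3: in state C at pos -2, read 0 -> (C,0)->write 0,move R,goto C. Now: state=C, head=-1, tape[-3..1]=00010 (head:   ^)
Step 4: in state C at pos -1, read 0 -> (C,0)->write 0,move R,goto C. Now: state=C, head=0, tape[-3..1]=00010 (head:    ^)
Step 5: in state C at pos 0, read 1 -> (C,1)->write 1,move R,goto A. Now: state=A, head=1, tape[-3..2]=000100 (head:     ^)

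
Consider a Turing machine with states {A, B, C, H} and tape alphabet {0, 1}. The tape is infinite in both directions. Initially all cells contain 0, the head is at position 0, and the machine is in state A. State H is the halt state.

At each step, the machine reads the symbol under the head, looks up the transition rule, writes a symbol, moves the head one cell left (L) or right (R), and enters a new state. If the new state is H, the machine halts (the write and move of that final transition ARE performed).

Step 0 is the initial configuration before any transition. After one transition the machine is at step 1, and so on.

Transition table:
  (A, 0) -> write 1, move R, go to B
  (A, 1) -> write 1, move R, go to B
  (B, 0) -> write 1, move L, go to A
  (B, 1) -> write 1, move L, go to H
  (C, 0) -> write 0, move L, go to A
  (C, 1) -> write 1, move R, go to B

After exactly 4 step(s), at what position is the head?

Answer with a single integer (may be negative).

Step 1: in state A at pos 0, read 0 -> (A,0)->write 1,move R,goto B. Now: state=B, head=1, tape[-1..2]=0100 (head:   ^)
Step 2: in state B at pos 1, read 0 -> (B,0)->write 1,move L,goto A. Now: state=A, head=0, tape[-1..2]=0110 (head:  ^)
Step 3: in state A at pos 0, read 1 -> (A,1)->write 1,move R,goto B. Now: state=B, head=1, tape[-1..2]=0110 (head:   ^)
Step 4: in state B at pos 1, read 1 -> (B,1)->write 1,move L,goto H. Now: state=H, head=0, tape[-1..2]=0110 (head:  ^)

Answer: 0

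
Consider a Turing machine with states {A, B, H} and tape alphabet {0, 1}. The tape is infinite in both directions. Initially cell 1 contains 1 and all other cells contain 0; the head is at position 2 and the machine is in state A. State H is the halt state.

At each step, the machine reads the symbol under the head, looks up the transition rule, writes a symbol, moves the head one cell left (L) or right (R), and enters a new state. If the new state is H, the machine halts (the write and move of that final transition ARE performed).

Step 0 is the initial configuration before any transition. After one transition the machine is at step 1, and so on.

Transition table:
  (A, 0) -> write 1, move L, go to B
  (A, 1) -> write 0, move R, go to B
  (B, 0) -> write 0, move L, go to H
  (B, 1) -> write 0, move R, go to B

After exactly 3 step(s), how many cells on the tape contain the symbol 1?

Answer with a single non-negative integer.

Answer: 0

Derivation:
Step 1: in state A at pos 2, read 0 -> (A,0)->write 1,move L,goto B. Now: state=B, head=1, tape[0..3]=0110 (head:  ^)
Step 2: in state B at pos 1, read 1 -> (B,1)->write 0,move R,goto B. Now: state=B, head=2, tape[0..3]=0010 (head:   ^)
Step 3: in state B at pos 2, read 1 -> (B,1)->write 0,move R,goto B. Now: state=B, head=3, tape[0..4]=00000 (head:    ^)
No cell contains 1 after step 3 -> 0 cell(s)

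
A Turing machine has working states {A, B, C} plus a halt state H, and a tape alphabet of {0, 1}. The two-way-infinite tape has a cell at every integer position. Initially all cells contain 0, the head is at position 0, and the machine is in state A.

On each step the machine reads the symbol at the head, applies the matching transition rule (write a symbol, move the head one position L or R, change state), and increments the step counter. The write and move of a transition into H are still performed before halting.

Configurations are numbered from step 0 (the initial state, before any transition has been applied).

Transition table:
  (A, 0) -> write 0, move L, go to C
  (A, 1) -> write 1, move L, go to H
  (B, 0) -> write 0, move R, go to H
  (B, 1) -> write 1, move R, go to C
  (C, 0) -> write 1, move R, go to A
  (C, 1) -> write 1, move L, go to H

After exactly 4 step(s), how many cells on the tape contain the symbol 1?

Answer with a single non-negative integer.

Step 1: in state A at pos 0, read 0 -> (A,0)->write 0,move L,goto C. Now: state=C, head=-1, tape[-2..1]=0000 (head:  ^)
Step 2: in state C at pos -1, read 0 -> (C,0)->write 1,move R,goto A. Now: state=A, head=0, tape[-2..1]=0100 (head:   ^)
Step 3: in state A at pos 0, read 0 -> (A,0)->write 0,move L,goto C. Now: state=C, head=-1, tape[-2..1]=0100 (head:  ^)
Step 4: in state C at pos -1, read 1 -> (C,1)->write 1,move L,goto H. Now: state=H, head=-2, tape[-3..1]=00100 (head:  ^)
Cells containing 1 after step 4: {-1} -> 1 cell(s)

Answer: 1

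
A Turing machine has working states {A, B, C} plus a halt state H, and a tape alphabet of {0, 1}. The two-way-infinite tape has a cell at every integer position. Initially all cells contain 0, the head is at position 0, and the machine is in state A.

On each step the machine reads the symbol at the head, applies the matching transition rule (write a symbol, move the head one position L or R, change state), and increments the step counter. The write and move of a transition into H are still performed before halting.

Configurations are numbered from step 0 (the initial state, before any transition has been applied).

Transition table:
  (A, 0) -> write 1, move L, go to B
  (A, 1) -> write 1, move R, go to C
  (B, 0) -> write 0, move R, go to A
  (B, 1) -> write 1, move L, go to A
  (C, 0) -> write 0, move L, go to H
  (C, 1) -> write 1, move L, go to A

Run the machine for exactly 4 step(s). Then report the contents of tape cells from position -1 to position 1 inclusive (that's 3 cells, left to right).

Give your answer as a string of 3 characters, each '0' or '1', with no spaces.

Step 1: in state A at pos 0, read 0 -> (A,0)->write 1,move L,goto B. Now: state=B, head=-1, tape[-2..1]=0010 (head:  ^)
Step 2: in state B at pos -1, read 0 -> (B,0)->write 0,move R,goto A. Now: state=A, head=0, tape[-2..1]=0010 (head:   ^)
Step 3: in state A at pos 0, read 1 -> (A,1)->write 1,move R,goto C. Now: state=C, head=1, tape[-2..2]=00100 (head:    ^)
Step 4: in state C at pos 1, read 0 -> (C,0)->write 0,move L,goto H. Now: state=H, head=0, tape[-2..2]=00100 (head:   ^)

Answer: 010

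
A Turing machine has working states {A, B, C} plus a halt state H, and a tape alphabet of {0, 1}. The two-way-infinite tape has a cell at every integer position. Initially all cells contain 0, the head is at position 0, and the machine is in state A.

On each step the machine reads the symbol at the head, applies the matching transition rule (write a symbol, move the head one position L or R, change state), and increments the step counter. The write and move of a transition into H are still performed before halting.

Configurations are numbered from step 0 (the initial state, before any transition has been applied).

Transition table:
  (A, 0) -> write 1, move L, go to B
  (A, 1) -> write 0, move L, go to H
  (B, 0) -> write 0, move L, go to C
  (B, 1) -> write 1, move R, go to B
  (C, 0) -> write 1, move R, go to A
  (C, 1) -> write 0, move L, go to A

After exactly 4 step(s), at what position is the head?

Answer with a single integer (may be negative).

Answer: -2

Derivation:
Step 1: in state A at pos 0, read 0 -> (A,0)->write 1,move L,goto B. Now: state=B, head=-1, tape[-2..1]=0010 (head:  ^)
Step 2: in state B at pos -1, read 0 -> (B,0)->write 0,move L,goto C. Now: state=C, head=-2, tape[-3..1]=00010 (head:  ^)
Step 3: in state C at pos -2, read 0 -> (C,0)->write 1,move R,goto A. Now: state=A, head=-1, tape[-3..1]=01010 (head:   ^)
Step 4: in state A at pos -1, read 0 -> (A,0)->write 1,move L,goto B. Now: state=B, head=-2, tape[-3..1]=01110 (head:  ^)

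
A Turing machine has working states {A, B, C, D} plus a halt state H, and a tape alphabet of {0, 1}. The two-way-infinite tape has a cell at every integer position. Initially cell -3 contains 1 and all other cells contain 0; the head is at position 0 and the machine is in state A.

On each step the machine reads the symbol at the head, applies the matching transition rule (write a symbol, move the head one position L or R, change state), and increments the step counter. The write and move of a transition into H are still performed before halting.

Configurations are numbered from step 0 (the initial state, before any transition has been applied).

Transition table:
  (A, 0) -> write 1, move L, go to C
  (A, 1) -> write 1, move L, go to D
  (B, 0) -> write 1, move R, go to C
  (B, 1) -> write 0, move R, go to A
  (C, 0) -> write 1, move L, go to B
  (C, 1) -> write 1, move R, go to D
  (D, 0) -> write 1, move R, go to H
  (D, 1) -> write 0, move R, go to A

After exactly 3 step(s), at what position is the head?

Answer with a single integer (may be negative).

Answer: -1

Derivation:
Step 1: in state A at pos 0, read 0 -> (A,0)->write 1,move L,goto C. Now: state=C, head=-1, tape[-4..1]=010010 (head:    ^)
Step 2: in state C at pos -1, read 0 -> (C,0)->write 1,move L,goto B. Now: state=B, head=-2, tape[-4..1]=010110 (head:   ^)
Step 3: in state B at pos -2, read 0 -> (B,0)->write 1,move R,goto C. Now: state=C, head=-1, tape[-4..1]=011110 (head:    ^)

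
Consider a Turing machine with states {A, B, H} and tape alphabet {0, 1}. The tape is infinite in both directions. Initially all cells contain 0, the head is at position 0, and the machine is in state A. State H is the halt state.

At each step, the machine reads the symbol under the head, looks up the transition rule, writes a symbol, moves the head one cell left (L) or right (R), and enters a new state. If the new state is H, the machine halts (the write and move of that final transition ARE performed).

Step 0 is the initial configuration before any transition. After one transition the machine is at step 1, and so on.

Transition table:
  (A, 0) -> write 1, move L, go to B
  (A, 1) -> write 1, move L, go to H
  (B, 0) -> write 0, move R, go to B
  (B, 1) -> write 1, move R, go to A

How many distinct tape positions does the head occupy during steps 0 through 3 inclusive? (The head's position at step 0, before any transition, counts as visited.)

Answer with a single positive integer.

Answer: 3

Derivation:
Step 1: in state A at pos 0, read 0 -> (A,0)->write 1,move L,goto B. Now: state=B, head=-1, tape[-2..1]=0010 (head:  ^)
Step 2: in state B at pos -1, read 0 -> (B,0)->write 0,move R,goto B. Now: state=B, head=0, tape[-2..1]=0010 (head:   ^)
Step 3: in state B at pos 0, read 1 -> (B,1)->write 1,move R,goto A. Now: state=A, head=1, tape[-2..2]=00100 (head:    ^)
Head positions at steps 0..3: starting at 0, distinct positions visited = {-1, 0, 1} -> 3 position(s)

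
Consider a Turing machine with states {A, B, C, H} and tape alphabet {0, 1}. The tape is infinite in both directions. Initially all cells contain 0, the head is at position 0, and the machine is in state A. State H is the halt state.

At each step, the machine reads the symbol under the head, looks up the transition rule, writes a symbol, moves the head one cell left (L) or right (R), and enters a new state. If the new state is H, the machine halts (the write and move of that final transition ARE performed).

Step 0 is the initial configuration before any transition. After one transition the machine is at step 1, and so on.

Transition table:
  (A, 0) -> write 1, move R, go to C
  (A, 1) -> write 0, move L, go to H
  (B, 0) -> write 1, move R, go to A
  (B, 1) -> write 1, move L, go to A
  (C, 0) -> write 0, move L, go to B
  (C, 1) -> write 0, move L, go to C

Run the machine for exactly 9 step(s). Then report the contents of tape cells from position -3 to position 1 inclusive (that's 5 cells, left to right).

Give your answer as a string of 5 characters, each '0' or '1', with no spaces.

Answer: 11000

Derivation:
Step 1: in state A at pos 0, read 0 -> (A,0)->write 1,move R,goto C. Now: state=C, head=1, tape[-1..2]=0100 (head:   ^)
Step 2: in state C at pos 1, read 0 -> (C,0)->write 0,move L,goto B. Now: state=B, head=0, tape[-1..2]=0100 (head:  ^)
Step 3: in state B at pos 0, read 1 -> (B,1)->write 1,move L,goto A. Now: state=A, head=-1, tape[-2..2]=00100 (head:  ^)
Step 4: in state A at pos -1, read 0 -> (A,0)->write 1,move R,goto C. Now: state=C, head=0, tape[-2..2]=01100 (head:   ^)
Step 5: in state C at pos 0, read 1 -> (C,1)->write 0,move L,goto C. Now: state=C, head=-1, tape[-2..2]=01000 (head:  ^)
Step 6: in state C at pos -1, read 1 -> (C,1)->write 0,move L,goto C. Now: state=C, head=-2, tape[-3..2]=000000 (head:  ^)
Step 7: in state C at pos -2, read 0 -> (C,0)->write 0,move L,goto B. Now: state=B, head=-3, tape[-4..2]=0000000 (head:  ^)
Step 8: in state B at pos -3, read 0 -> (B,0)->write 1,move R,goto A. Now: state=A, head=-2, tape[-4..2]=0100000 (head:   ^)
Step 9: in state A at pos -2, read 0 -> (A,0)->write 1,move R,goto C. Now: state=C, head=-1, tape[-4..2]=0110000 (head:    ^)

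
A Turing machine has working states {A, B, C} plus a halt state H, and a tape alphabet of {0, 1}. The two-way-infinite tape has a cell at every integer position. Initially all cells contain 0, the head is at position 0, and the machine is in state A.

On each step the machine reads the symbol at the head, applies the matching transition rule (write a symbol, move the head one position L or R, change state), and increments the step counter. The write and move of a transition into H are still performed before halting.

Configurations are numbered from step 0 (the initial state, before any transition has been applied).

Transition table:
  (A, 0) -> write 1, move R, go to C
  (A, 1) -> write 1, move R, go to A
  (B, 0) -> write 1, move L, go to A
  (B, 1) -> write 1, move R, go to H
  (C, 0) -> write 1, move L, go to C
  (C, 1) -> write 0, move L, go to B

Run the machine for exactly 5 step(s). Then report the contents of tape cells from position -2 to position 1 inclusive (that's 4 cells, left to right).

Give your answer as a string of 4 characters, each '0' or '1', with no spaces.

Answer: 1101

Derivation:
Step 1: in state A at pos 0, read 0 -> (A,0)->write 1,move R,goto C. Now: state=C, head=1, tape[-1..2]=0100 (head:   ^)
Step 2: in state C at pos 1, read 0 -> (C,0)->write 1,move L,goto C. Now: state=C, head=0, tape[-1..2]=0110 (head:  ^)
Step 3: in state C at pos 0, read 1 -> (C,1)->write 0,move L,goto B. Now: state=B, head=-1, tape[-2..2]=00010 (head:  ^)
Step 4: in state B at pos -1, read 0 -> (B,0)->write 1,move L,goto A. Now: state=A, head=-2, tape[-3..2]=001010 (head:  ^)
Step 5: in state A at pos -2, read 0 -> (A,0)->write 1,move R,goto C. Now: state=C, head=-1, tape[-3..2]=011010 (head:   ^)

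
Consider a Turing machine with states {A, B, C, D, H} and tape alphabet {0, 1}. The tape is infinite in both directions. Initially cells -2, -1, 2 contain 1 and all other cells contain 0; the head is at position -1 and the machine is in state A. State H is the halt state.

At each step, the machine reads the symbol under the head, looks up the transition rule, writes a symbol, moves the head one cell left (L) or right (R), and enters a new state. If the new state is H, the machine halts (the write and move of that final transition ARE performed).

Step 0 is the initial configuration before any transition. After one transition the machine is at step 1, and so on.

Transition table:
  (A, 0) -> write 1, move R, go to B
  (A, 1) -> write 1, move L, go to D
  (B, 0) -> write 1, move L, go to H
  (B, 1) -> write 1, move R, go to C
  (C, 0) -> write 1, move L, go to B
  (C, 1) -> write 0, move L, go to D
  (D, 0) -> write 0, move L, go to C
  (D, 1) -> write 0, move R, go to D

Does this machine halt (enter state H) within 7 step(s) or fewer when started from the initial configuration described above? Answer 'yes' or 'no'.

Step 1: in state A at pos -1, read 1 -> (A,1)->write 1,move L,goto D. Now: state=D, head=-2, tape[-3..3]=0110010 (head:  ^)
Step 2: in state D at pos -2, read 1 -> (D,1)->write 0,move R,goto D. Now: state=D, head=-1, tape[-3..3]=0010010 (head:   ^)
Step 3: in state D at pos -1, read 1 -> (D,1)->write 0,move R,goto D. Now: state=D, head=0, tape[-3..3]=0000010 (head:    ^)
Step 4: in state D at pos 0, read 0 -> (D,0)->write 0,move L,goto C. Now: state=C, head=-1, tape[-3..3]=0000010 (head:   ^)
Step 5: in state C at pos -1, read 0 -> (C,0)->write 1,move L,goto B. Now: state=B, head=-2, tape[-3..3]=0010010 (head:  ^)
Step 6: in state B at pos -2, read 0 -> (B,0)->write 1,move L,goto H. Now: state=H, head=-3, tape[-4..3]=00110010 (head:  ^)
State H reached at step 6; 6 <= 7 -> yes

Answer: yes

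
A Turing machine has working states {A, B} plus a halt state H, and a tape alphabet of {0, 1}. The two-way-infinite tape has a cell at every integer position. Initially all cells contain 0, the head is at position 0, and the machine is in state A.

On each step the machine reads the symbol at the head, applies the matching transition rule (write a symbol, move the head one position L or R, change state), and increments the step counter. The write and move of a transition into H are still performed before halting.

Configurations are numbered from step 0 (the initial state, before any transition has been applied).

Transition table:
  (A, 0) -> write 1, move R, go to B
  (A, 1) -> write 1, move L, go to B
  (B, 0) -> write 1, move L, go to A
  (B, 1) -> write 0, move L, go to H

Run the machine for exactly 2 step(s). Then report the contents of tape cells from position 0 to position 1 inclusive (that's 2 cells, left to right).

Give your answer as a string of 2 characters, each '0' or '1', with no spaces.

Answer: 11

Derivation:
Step 1: in state A at pos 0, read 0 -> (A,0)->write 1,move R,goto B. Now: state=B, head=1, tape[-1..2]=0100 (head:   ^)
Step 2: in state B at pos 1, read 0 -> (B,0)->write 1,move L,goto A. Now: state=A, head=0, tape[-1..2]=0110 (head:  ^)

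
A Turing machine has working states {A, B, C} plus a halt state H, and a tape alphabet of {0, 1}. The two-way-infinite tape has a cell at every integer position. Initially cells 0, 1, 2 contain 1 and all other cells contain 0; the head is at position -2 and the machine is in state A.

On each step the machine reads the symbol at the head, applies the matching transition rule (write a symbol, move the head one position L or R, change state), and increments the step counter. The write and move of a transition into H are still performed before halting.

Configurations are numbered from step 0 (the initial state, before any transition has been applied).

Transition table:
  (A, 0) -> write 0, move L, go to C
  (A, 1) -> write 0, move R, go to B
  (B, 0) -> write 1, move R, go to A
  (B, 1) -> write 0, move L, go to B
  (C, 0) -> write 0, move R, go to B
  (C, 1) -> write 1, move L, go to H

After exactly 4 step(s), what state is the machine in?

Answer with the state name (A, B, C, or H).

Answer: C

Derivation:
Step 1: in state A at pos -2, read 0 -> (A,0)->write 0,move L,goto C. Now: state=C, head=-3, tape[-4..3]=00001110 (head:  ^)
Step 2: in state C at pos -3, read 0 -> (C,0)->write 0,move R,goto B. Now: state=B, head=-2, tape[-4..3]=00001110 (head:   ^)
Step 3: in state B at pos -2, read 0 -> (B,0)->write 1,move R,goto A. Now: state=A, head=-1, tape[-4..3]=00101110 (head:    ^)
Step 4: in state A at pos -1, read 0 -> (A,0)->write 0,move L,goto C. Now: state=C, head=-2, tape[-4..3]=00101110 (head:   ^)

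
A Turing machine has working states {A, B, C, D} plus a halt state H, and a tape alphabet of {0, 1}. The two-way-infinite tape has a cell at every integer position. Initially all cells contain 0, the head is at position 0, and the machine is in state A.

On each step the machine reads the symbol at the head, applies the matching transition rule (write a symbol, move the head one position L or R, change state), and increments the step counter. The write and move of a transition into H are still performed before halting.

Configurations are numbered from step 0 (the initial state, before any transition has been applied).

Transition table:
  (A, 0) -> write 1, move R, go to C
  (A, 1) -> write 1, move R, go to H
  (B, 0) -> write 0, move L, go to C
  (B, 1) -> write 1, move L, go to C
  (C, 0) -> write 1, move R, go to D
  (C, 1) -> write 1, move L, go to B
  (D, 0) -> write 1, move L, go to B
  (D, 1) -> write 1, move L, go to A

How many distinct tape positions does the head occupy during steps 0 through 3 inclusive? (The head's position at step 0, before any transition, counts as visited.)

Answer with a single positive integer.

Answer: 3

Derivation:
Step 1: in state A at pos 0, read 0 -> (A,0)->write 1,move R,goto C. Now: state=C, head=1, tape[-1..2]=0100 (head:   ^)
Step 2: in state C at pos 1, read 0 -> (C,0)->write 1,move R,goto D. Now: state=D, head=2, tape[-1..3]=01100 (head:    ^)
Step 3: in state D at pos 2, read 0 -> (D,0)->write 1,move L,goto B. Now: state=B, head=1, tape[-1..3]=01110 (head:   ^)
Head positions at steps 0..3: starting at 0, distinct positions visited = {0, 1, 2} -> 3 position(s)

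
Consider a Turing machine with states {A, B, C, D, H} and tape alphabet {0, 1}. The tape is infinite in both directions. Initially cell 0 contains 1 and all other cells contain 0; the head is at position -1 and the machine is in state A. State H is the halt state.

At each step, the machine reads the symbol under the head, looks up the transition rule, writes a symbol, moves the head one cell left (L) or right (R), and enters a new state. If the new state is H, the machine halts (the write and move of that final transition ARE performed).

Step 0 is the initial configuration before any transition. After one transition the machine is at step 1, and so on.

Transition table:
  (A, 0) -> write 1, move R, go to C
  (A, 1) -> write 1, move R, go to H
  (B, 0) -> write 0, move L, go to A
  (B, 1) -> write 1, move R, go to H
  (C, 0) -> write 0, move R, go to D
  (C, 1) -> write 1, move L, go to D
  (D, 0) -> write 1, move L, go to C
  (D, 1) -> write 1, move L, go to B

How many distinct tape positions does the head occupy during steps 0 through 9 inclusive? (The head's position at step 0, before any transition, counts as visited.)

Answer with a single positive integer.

Step 1: in state A at pos -1, read 0 -> (A,0)->write 1,move R,goto C. Now: state=C, head=0, tape[-2..1]=0110 (head:   ^)
Step 2: in state C at pos 0, read 1 -> (C,1)->write 1,move L,goto D. Now: state=D, head=-1, tape[-2..1]=0110 (head:  ^)
Step 3: in state D at pos -1, read 1 -> (D,1)->write 1,move L,goto B. Now: state=B, head=-2, tape[-3..1]=00110 (head:  ^)
Step 4: in state B at pos -2, read 0 -> (B,0)->write 0,move L,goto A. Now: state=A, head=-3, tape[-4..1]=000110 (head:  ^)
Step 5: in state A at pos -3, read 0 -> (A,0)->write 1,move R,goto C. Now: state=C, head=-2, tape[-4..1]=010110 (head:   ^)
Step 6: in state C at pos -2, read 0 -> (C,0)->write 0,move R,goto D. Now: state=D, head=-1, tape[-4..1]=010110 (head:    ^)
Step 7: in state D at pos -1, read 1 -> (D,1)->write 1,move L,goto B. Now: state=B, head=-2, tape[-4..1]=010110 (head:   ^)
Step 8: in state B at pos -2, read 0 -> (B,0)->write 0,move L,goto A. Now: state=A, head=-3, tape[-4..1]=010110 (head:  ^)
Step 9: in state A at pos -3, read 1 -> (A,1)->write 1,move R,goto H. Now: state=H, head=-2, tape[-4..1]=010110 (head:   ^)
Head positions at steps 0..9: starting at -1, distinct positions visited = {-3, -2, -1, 0} -> 4 position(s)

Answer: 4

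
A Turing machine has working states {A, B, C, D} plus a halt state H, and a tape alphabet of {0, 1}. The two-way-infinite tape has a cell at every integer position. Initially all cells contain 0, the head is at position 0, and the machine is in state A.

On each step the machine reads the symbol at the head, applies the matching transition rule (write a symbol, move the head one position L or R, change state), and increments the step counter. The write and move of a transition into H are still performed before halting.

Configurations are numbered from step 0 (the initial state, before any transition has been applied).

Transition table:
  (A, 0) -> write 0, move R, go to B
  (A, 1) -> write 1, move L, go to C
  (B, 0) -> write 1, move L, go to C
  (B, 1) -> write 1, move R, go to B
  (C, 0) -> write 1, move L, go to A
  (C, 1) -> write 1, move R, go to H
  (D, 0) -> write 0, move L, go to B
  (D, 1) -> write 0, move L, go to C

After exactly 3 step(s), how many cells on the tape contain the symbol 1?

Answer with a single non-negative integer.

Answer: 2

Derivation:
Step 1: in state A at pos 0, read 0 -> (A,0)->write 0,move R,goto B. Now: state=B, head=1, tape[-1..2]=0000 (head:   ^)
Step 2: in state B at pos 1, read 0 -> (B,0)->write 1,move L,goto C. Now: state=C, head=0, tape[-1..2]=0010 (head:  ^)
Step 3: in state C at pos 0, read 0 -> (C,0)->write 1,move L,goto A. Now: state=A, head=-1, tape[-2..2]=00110 (head:  ^)
Cells containing 1 after step 3: {0, 1} -> 2 cell(s)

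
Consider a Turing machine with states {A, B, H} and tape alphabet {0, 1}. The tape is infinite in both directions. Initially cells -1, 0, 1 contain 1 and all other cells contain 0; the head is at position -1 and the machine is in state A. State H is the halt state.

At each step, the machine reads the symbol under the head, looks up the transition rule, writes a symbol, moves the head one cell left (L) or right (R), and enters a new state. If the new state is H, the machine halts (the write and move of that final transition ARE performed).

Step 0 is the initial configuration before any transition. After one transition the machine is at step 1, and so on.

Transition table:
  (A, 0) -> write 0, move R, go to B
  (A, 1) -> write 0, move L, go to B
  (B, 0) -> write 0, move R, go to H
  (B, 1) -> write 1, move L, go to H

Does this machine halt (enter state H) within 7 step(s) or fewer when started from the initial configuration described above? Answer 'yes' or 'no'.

Step 1: in state A at pos -1, read 1 -> (A,1)->write 0,move L,goto B. Now: state=B, head=-2, tape[-3..2]=000110 (head:  ^)
Step 2: in state B at pos -2, read 0 -> (B,0)->write 0,move R,goto H. Now: state=H, head=-1, tape[-3..2]=000110 (head:   ^)
State H reached at step 2; 2 <= 7 -> yes

Answer: yes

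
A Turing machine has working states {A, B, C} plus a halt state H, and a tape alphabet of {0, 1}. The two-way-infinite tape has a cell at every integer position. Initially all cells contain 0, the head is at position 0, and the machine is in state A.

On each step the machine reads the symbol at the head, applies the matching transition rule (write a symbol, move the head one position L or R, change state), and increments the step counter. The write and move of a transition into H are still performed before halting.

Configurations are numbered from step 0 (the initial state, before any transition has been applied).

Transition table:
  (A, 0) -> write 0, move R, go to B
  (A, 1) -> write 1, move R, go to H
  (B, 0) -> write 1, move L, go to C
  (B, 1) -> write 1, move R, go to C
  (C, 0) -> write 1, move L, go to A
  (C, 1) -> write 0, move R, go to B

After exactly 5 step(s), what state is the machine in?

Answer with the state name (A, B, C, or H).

Step 1: in state A at pos 0, read 0 -> (A,0)->write 0,move R,goto B. Now: state=B, head=1, tape[-1..2]=0000 (head:   ^)
Step 2: in state B at pos 1, read 0 -> (B,0)->write 1,move L,goto C. Now: state=C, head=0, tape[-1..2]=0010 (head:  ^)
Step 3: in state C at pos 0, read 0 -> (C,0)->write 1,move L,goto A. Now: state=A, head=-1, tape[-2..2]=00110 (head:  ^)
Step 4: in state A at pos -1, read 0 -> (A,0)->write 0,move R,goto B. Now: state=B, head=0, tape[-2..2]=00110 (head:   ^)
Step 5: in state B at pos 0, read 1 -> (B,1)->write 1,move R,goto C. Now: state=C, head=1, tape[-2..2]=00110 (head:    ^)

Answer: C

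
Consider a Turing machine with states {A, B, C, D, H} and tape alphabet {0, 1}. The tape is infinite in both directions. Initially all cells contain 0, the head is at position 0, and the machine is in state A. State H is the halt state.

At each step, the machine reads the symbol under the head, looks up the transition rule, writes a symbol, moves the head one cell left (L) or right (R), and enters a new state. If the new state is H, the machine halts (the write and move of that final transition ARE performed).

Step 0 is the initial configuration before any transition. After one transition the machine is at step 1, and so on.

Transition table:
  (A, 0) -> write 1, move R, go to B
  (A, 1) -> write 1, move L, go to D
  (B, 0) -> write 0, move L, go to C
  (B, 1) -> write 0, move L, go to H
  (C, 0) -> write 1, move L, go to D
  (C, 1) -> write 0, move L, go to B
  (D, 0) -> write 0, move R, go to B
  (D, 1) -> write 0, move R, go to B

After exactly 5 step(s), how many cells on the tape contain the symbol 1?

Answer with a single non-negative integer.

Step 1: in state A at pos 0, read 0 -> (A,0)->write 1,move R,goto B. Now: state=B, head=1, tape[-1..2]=0100 (head:   ^)
Step 2: in state B at pos 1, read 0 -> (B,0)->write 0,move L,goto C. Now: state=C, head=0, tape[-1..2]=0100 (head:  ^)
Step 3: in state C at pos 0, read 1 -> (C,1)->write 0,move L,goto B. Now: state=B, head=-1, tape[-2..2]=00000 (head:  ^)
Step 4: in state B at pos -1, read 0 -> (B,0)->write 0,move L,goto C. Now: state=C, head=-2, tape[-3..2]=000000 (head:  ^)
Step 5: in state C at pos -2, read 0 -> (C,0)->write 1,move L,goto D. Now: state=D, head=-3, tape[-4..2]=0010000 (head:  ^)
Cells containing 1 after step 5: {-2} -> 1 cell(s)

Answer: 1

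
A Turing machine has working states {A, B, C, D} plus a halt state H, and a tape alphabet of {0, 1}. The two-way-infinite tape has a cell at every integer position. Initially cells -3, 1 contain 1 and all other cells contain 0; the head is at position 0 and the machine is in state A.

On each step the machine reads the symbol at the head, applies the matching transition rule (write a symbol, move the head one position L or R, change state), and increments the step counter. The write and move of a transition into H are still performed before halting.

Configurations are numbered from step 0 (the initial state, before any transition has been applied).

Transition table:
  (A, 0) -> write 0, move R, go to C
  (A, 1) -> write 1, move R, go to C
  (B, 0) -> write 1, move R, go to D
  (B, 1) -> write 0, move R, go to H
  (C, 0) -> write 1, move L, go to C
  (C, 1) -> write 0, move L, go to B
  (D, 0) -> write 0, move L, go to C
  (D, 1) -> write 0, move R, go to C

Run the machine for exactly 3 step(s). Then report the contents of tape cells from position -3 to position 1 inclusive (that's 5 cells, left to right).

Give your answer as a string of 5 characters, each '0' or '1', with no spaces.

Step 1: in state A at pos 0, read 0 -> (A,0)->write 0,move R,goto C. Now: state=C, head=1, tape[-4..2]=0100010 (head:      ^)
Step 2: in state C at pos 1, read 1 -> (C,1)->write 0,move L,goto B. Now: state=B, head=0, tape[-4..2]=0100000 (head:     ^)
Step 3: in state B at pos 0, read 0 -> (B,0)->write 1,move R,goto D. Now: state=D, head=1, tape[-4..2]=0100100 (head:      ^)

Answer: 10010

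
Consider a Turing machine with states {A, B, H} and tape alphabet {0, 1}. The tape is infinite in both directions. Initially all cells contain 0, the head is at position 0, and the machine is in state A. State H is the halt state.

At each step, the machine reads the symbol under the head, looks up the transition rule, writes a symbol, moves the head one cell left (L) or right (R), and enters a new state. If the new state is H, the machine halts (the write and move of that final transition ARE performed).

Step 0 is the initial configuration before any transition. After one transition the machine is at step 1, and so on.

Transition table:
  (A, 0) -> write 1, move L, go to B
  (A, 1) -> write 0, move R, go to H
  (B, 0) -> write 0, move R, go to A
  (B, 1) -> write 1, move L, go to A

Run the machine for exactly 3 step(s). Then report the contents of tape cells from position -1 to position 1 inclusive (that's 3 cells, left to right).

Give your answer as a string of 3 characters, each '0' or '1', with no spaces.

Step 1: in state A at pos 0, read 0 -> (A,0)->write 1,move L,goto B. Now: state=B, head=-1, tape[-2..1]=0010 (head:  ^)
Step 2: in state B at pos -1, read 0 -> (B,0)->write 0,move R,goto A. Now: state=A, head=0, tape[-2..1]=0010 (head:   ^)
Step 3: in state A at pos 0, read 1 -> (A,1)->write 0,move R,goto H. Now: state=H, head=1, tape[-2..2]=00000 (head:    ^)

Answer: 000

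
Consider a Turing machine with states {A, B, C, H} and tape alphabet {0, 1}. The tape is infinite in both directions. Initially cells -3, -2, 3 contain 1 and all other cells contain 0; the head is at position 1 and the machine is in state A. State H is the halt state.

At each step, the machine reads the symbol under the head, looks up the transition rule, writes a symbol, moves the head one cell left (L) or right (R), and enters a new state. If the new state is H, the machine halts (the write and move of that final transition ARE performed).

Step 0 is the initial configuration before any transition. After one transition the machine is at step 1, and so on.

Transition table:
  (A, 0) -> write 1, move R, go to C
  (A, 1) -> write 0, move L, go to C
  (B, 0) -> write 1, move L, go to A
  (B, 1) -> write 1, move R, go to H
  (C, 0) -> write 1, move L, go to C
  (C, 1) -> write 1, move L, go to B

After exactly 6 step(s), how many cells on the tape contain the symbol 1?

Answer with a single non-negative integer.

Step 1: in state A at pos 1, read 0 -> (A,0)->write 1,move R,goto C. Now: state=C, head=2, tape[-4..4]=011001010 (head:       ^)
Step 2: in state C at pos 2, read 0 -> (C,0)->write 1,move L,goto C. Now: state=C, head=1, tape[-4..4]=011001110 (head:      ^)
Step 3: in state C at pos 1, read 1 -> (C,1)->write 1,move L,goto B. Now: state=B, head=0, tape[-4..4]=011001110 (head:     ^)
Step 4: in state B at pos 0, read 0 -> (B,0)->write 1,move L,goto A. Now: state=A, head=-1, tape[-4..4]=011011110 (head:    ^)
Step 5: in state A at pos -1, read 0 -> (A,0)->write 1,move R,goto C. Now: state=C, head=0, tape[-4..4]=011111110 (head:     ^)
Step 6: in state C at pos 0, read 1 -> (C,1)->write 1,move L,goto B. Now: state=B, head=-1, tape[-4..4]=011111110 (head:    ^)
Cells containing 1 after step 6: {-3, -2, -1, 0, 1, 2, 3} -> 7 cell(s)

Answer: 7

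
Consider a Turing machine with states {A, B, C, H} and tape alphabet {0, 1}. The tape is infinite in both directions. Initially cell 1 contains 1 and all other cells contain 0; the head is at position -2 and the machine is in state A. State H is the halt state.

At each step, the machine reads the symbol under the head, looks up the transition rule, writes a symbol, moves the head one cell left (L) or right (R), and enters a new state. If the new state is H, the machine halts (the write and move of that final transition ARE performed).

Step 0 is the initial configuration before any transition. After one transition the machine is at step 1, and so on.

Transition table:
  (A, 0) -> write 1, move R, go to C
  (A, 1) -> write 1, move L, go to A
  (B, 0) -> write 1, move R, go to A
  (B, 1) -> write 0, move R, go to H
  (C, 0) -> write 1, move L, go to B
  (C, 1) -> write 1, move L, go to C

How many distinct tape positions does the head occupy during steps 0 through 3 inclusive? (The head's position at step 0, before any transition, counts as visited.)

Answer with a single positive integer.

Answer: 2

Derivation:
Step 1: in state A at pos -2, read 0 -> (A,0)->write 1,move R,goto C. Now: state=C, head=-1, tape[-3..2]=010010 (head:   ^)
Step 2: in state C at pos -1, read 0 -> (C,0)->write 1,move L,goto B. Now: state=B, head=-2, tape[-3..2]=011010 (head:  ^)
Step 3: in state B at pos -2, read 1 -> (B,1)->write 0,move R,goto H. Now: state=H, head=-1, tape[-3..2]=001010 (head:   ^)
Head positions at steps 0..3: starting at -2, distinct positions visited = {-2, -1} -> 2 position(s)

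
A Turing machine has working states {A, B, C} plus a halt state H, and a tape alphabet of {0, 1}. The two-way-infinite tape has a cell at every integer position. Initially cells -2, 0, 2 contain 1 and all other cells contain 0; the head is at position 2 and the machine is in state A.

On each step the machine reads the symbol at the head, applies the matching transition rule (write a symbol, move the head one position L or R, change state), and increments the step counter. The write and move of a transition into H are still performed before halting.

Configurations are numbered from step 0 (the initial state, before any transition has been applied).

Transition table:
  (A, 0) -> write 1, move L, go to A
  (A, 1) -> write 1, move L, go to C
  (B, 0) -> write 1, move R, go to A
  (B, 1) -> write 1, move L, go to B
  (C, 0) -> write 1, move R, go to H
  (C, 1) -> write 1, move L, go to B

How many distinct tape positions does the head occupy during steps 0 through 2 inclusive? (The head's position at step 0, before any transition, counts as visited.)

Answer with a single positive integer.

Answer: 2

Derivation:
Step 1: in state A at pos 2, read 1 -> (A,1)->write 1,move L,goto C. Now: state=C, head=1, tape[-3..3]=0101010 (head:     ^)
Step 2: in state C at pos 1, read 0 -> (C,0)->write 1,move R,goto H. Now: state=H, head=2, tape[-3..3]=0101110 (head:      ^)
Head positions at steps 0..2: starting at 2, distinct positions visited = {1, 2} -> 2 position(s)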